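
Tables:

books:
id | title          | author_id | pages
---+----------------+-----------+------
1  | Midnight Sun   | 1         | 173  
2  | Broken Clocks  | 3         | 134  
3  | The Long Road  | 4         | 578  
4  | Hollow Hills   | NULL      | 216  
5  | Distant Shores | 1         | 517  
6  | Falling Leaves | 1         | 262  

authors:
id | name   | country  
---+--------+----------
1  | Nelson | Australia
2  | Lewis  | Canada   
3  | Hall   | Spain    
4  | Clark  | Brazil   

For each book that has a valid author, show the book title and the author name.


INNER JOIN keeps only books rows whose author_id matches an id in authors. Walk through each book:
  - book 1 (Midnight Sun): author_id=1 -> matches Nelson
  - book 2 (Broken Clocks): author_id=3 -> matches Hall
  - book 3 (The Long Road): author_id=4 -> matches Clark
  - book 4 (Hollow Hills): author_id=NULL, no match -> dropped
  - book 5 (Distant Shores): author_id=1 -> matches Nelson
  - book 6 (Falling Leaves): author_id=1 -> matches Nelson
So 1 of 6 rows is dropped.

SQL:
SELECT a.title, b.name AS author
FROM books a
INNER JOIN authors b ON a.author_id = b.id

Result:
title          | author
---------------+-------
Midnight Sun   | Nelson
Broken Clocks  | Hall  
The Long Road  | Clark 
Distant Shores | Nelson
Falling Leaves | Nelson


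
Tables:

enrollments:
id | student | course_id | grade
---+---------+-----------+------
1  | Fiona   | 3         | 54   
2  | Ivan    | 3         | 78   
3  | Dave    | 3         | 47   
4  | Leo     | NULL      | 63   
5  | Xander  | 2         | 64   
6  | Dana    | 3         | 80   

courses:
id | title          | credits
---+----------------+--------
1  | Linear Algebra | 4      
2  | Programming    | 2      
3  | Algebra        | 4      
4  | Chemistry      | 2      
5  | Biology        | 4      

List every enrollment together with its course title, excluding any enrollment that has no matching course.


INNER JOIN keeps only enrollments rows whose course_id matches an id in courses. Walk through each enrollment:
  - enrollment 1 (Fiona): course_id=3 -> matches Algebra
  - enrollment 2 (Ivan): course_id=3 -> matches Algebra
  - enrollment 3 (Dave): course_id=3 -> matches Algebra
  - enrollment 4 (Leo): course_id=NULL, no match -> dropped
  - enrollment 5 (Xander): course_id=2 -> matches Programming
  - enrollment 6 (Dana): course_id=3 -> matches Algebra
So 1 of 6 rows is dropped.

SQL:
SELECT a.student, b.title AS course
FROM enrollments a
INNER JOIN courses b ON a.course_id = b.id

Result:
student | course     
--------+------------
Fiona   | Algebra    
Ivan    | Algebra    
Dave    | Algebra    
Xander  | Programming
Dana    | Algebra    


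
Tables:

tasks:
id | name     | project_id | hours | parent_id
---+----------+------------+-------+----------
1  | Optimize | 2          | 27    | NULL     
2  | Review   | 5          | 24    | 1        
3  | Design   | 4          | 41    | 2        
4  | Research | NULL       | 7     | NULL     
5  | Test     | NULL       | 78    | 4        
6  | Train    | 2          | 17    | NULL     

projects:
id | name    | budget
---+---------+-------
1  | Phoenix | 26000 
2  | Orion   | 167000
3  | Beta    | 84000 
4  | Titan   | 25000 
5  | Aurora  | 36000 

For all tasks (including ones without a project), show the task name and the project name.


LEFT JOIN keeps every row from tasks (the left table); where project_id has no match in projects, the project columns become NULL. Walk through each task:
  - task 1 (Optimize): project_id=2 -> matches Orion
  - task 2 (Review): project_id=5 -> matches Aurora
  - task 3 (Design): project_id=4 -> matches Titan
  - task 4 (Research): project_id=NULL, no match -> kept with NULL
  - task 5 (Test): project_id=NULL, no match -> kept with NULL
  - task 6 (Train): project_id=2 -> matches Orion
All 6 rows appear; 2 have NULL project.

SQL:
SELECT a.name, b.name AS project
FROM tasks a
LEFT JOIN projects b ON a.project_id = b.id

Result:
name     | project
---------+--------
Optimize | Orion  
Review   | Aurora 
Design   | Titan  
Research | NULL   
Test     | NULL   
Train    | Orion  


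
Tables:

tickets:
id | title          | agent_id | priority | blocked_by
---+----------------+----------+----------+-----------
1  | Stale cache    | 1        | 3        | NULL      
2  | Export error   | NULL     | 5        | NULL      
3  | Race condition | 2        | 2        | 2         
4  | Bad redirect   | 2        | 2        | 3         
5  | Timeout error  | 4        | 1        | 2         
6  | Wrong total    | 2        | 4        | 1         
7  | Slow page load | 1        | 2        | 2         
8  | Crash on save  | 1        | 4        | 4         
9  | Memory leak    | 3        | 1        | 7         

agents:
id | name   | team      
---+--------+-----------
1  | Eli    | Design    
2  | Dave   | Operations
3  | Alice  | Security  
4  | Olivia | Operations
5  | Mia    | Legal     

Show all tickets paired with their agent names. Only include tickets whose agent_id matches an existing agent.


INNER JOIN keeps only tickets rows whose agent_id matches an id in agents. Walk through each ticket:
  - ticket 1 (Stale cache): agent_id=1 -> matches Eli
  - ticket 2 (Export error): agent_id=NULL, no match -> dropped
  - ticket 3 (Race condition): agent_id=2 -> matches Dave
  - ticket 4 (Bad redirect): agent_id=2 -> matches Dave
  - ticket 5 (Timeout error): agent_id=4 -> matches Olivia
  - ticket 6 (Wrong total): agent_id=2 -> matches Dave
  - ticket 7 (Slow page load): agent_id=1 -> matches Eli
  - ticket 8 (Crash on save): agent_id=1 -> matches Eli
  - ticket 9 (Memory leak): agent_id=3 -> matches Alice
So 1 of 9 rows is dropped.

SQL:
SELECT a.title, b.name AS agent
FROM tickets a
INNER JOIN agents b ON a.agent_id = b.id

Result:
title          | agent 
---------------+-------
Stale cache    | Eli   
Race condition | Dave  
Bad redirect   | Dave  
Timeout error  | Olivia
Wrong total    | Dave  
Slow page load | Eli   
Crash on save  | Eli   
Memory leak    | Alice 


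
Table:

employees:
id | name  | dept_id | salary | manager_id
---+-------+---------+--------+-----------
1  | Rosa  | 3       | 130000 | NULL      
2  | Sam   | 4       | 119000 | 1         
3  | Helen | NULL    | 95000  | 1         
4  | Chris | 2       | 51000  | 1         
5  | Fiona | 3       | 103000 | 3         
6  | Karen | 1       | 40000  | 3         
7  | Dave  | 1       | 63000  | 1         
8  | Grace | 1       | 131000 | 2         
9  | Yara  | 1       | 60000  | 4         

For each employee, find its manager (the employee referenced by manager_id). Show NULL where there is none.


This is a self-join: employees is joined to a second copy of itself, matching each row's manager_id to another row's id. Use LEFT JOIN so rows with manager_id=NULL are kept.
  - employee 1 (Rosa): manager_id=NULL -> NULL
  - employee 2 (Sam): manager_id=1 -> Rosa
  - employee 3 (Helen): manager_id=1 -> Rosa
  - employee 4 (Chris): manager_id=1 -> Rosa
  - employee 5 (Fiona): manager_id=3 -> Helen
  - employee 6 (Karen): manager_id=3 -> Helen
  - employee 7 (Dave): manager_id=1 -> Rosa
  - employee 8 (Grace): manager_id=2 -> Sam
  - employee 9 (Yara): manager_id=4 -> Chris

SQL:
SELECT a.name AS item, b.name AS manager
FROM employees a
LEFT JOIN employees b ON a.manager_id = b.id

Result:
item  | manager
------+--------
Rosa  | NULL   
Sam   | Rosa   
Helen | Rosa   
Chris | Rosa   
Fiona | Helen  
Karen | Helen  
Dave  | Rosa   
Grace | Sam    
Yara  | Chris  


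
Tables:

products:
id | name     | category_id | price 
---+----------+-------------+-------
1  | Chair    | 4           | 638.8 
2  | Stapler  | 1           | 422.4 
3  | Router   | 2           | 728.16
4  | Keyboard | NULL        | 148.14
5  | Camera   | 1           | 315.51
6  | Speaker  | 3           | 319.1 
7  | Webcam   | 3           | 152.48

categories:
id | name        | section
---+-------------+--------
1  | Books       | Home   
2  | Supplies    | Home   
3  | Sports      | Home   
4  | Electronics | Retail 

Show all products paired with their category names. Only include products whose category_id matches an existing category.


INNER JOIN keeps only products rows whose category_id matches an id in categories. Walk through each product:
  - product 1 (Chair): category_id=4 -> matches Electronics
  - product 2 (Stapler): category_id=1 -> matches Books
  - product 3 (Router): category_id=2 -> matches Supplies
  - product 4 (Keyboard): category_id=NULL, no match -> dropped
  - product 5 (Camera): category_id=1 -> matches Books
  - product 6 (Speaker): category_id=3 -> matches Sports
  - product 7 (Webcam): category_id=3 -> matches Sports
So 1 of 7 rows is dropped.

SQL:
SELECT a.name, b.name AS category
FROM products a
INNER JOIN categories b ON a.category_id = b.id

Result:
name    | category   
--------+------------
Chair   | Electronics
Stapler | Books      
Router  | Supplies   
Camera  | Books      
Speaker | Sports     
Webcam  | Sports     


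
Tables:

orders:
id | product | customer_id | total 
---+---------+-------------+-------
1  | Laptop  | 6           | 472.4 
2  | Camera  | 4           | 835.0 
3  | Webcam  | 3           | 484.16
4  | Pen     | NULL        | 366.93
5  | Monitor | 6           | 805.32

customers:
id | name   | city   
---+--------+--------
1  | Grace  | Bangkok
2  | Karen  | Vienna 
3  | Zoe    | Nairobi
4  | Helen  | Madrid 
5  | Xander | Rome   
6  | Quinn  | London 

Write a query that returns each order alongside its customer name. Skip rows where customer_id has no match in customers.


INNER JOIN keeps only orders rows whose customer_id matches an id in customers. Walk through each order:
  - order 1 (Laptop): customer_id=6 -> matches Quinn
  - order 2 (Camera): customer_id=4 -> matches Helen
  - order 3 (Webcam): customer_id=3 -> matches Zoe
  - order 4 (Pen): customer_id=NULL, no match -> dropped
  - order 5 (Monitor): customer_id=6 -> matches Quinn
So 1 of 5 rows is dropped.

SQL:
SELECT a.product, b.name AS customer
FROM orders a
INNER JOIN customers b ON a.customer_id = b.id

Result:
product | customer
--------+---------
Laptop  | Quinn   
Camera  | Helen   
Webcam  | Zoe     
Monitor | Quinn   


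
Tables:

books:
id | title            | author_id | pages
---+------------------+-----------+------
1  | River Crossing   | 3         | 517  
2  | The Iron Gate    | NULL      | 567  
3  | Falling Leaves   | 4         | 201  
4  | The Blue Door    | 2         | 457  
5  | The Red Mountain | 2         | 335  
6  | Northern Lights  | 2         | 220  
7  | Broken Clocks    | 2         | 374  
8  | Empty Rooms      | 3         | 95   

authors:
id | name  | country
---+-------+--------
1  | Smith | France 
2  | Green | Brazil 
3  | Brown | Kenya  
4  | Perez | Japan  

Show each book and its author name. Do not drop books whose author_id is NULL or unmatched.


LEFT JOIN keeps every row from books (the left table); where author_id has no match in authors, the author columns become NULL. Walk through each book:
  - book 1 (River Crossing): author_id=3 -> matches Brown
  - book 2 (The Iron Gate): author_id=NULL, no match -> kept with NULL
  - book 3 (Falling Leaves): author_id=4 -> matches Perez
  - book 4 (The Blue Door): author_id=2 -> matches Green
  - book 5 (The Red Mountain): author_id=2 -> matches Green
  - book 6 (Northern Lights): author_id=2 -> matches Green
  - book 7 (Broken Clocks): author_id=2 -> matches Green
  - book 8 (Empty Rooms): author_id=3 -> matches Brown
All 8 rows appear; 1 has NULL author.

SQL:
SELECT a.title, b.name AS author
FROM books a
LEFT JOIN authors b ON a.author_id = b.id

Result:
title            | author
-----------------+-------
River Crossing   | Brown 
The Iron Gate    | NULL  
Falling Leaves   | Perez 
The Blue Door    | Green 
The Red Mountain | Green 
Northern Lights  | Green 
Broken Clocks    | Green 
Empty Rooms      | Brown 


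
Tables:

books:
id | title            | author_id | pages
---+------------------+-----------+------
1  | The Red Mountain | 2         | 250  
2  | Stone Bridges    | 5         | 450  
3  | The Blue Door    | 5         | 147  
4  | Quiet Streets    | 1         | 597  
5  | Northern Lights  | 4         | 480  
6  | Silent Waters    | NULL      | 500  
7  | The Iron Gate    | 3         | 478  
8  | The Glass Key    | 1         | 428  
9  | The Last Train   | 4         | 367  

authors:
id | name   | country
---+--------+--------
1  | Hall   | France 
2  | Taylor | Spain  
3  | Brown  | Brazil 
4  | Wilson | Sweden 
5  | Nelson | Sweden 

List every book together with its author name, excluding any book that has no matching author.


INNER JOIN keeps only books rows whose author_id matches an id in authors. Walk through each book:
  - book 1 (The Red Mountain): author_id=2 -> matches Taylor
  - book 2 (Stone Bridges): author_id=5 -> matches Nelson
  - book 3 (The Blue Door): author_id=5 -> matches Nelson
  - book 4 (Quiet Streets): author_id=1 -> matches Hall
  - book 5 (Northern Lights): author_id=4 -> matches Wilson
  - book 6 (Silent Waters): author_id=NULL, no match -> dropped
  - book 7 (The Iron Gate): author_id=3 -> matches Brown
  - book 8 (The Glass Key): author_id=1 -> matches Hall
  - book 9 (The Last Train): author_id=4 -> matches Wilson
So 1 of 9 rows is dropped.

SQL:
SELECT a.title, b.name AS author
FROM books a
INNER JOIN authors b ON a.author_id = b.id

Result:
title            | author
-----------------+-------
The Red Mountain | Taylor
Stone Bridges    | Nelson
The Blue Door    | Nelson
Quiet Streets    | Hall  
Northern Lights  | Wilson
The Iron Gate    | Brown 
The Glass Key    | Hall  
The Last Train   | Wilson


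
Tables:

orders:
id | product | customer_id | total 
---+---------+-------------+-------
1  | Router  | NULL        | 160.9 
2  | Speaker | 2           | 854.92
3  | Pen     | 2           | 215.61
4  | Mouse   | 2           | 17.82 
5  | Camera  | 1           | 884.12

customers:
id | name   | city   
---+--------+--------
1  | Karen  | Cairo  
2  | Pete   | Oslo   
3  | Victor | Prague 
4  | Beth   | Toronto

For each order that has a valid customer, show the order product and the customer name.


INNER JOIN keeps only orders rows whose customer_id matches an id in customers. Walk through each order:
  - order 1 (Router): customer_id=NULL, no match -> dropped
  - order 2 (Speaker): customer_id=2 -> matches Pete
  - order 3 (Pen): customer_id=2 -> matches Pete
  - order 4 (Mouse): customer_id=2 -> matches Pete
  - order 5 (Camera): customer_id=1 -> matches Karen
So 1 of 5 rows is dropped.

SQL:
SELECT a.product, b.name AS customer
FROM orders a
INNER JOIN customers b ON a.customer_id = b.id

Result:
product | customer
--------+---------
Speaker | Pete    
Pen     | Pete    
Mouse   | Pete    
Camera  | Karen   


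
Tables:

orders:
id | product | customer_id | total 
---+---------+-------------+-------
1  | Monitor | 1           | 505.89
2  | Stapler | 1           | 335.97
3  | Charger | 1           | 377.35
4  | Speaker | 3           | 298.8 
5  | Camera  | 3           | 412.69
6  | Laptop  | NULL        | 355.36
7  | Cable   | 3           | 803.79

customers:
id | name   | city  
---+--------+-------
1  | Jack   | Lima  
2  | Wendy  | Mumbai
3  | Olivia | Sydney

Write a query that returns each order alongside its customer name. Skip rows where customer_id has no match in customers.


INNER JOIN keeps only orders rows whose customer_id matches an id in customers. Walk through each order:
  - order 1 (Monitor): customer_id=1 -> matches Jack
  - order 2 (Stapler): customer_id=1 -> matches Jack
  - order 3 (Charger): customer_id=1 -> matches Jack
  - order 4 (Speaker): customer_id=3 -> matches Olivia
  - order 5 (Camera): customer_id=3 -> matches Olivia
  - order 6 (Laptop): customer_id=NULL, no match -> dropped
  - order 7 (Cable): customer_id=3 -> matches Olivia
So 1 of 7 rows is dropped.

SQL:
SELECT a.product, b.name AS customer
FROM orders a
INNER JOIN customers b ON a.customer_id = b.id

Result:
product | customer
--------+---------
Monitor | Jack    
Stapler | Jack    
Charger | Jack    
Speaker | Olivia  
Camera  | Olivia  
Cable   | Olivia  


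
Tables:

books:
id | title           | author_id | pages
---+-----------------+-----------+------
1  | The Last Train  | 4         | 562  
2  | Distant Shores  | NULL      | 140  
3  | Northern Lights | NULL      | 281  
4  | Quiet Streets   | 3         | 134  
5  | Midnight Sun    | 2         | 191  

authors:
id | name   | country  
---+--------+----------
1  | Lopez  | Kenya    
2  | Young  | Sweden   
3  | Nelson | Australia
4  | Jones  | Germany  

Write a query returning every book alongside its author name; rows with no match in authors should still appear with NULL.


LEFT JOIN keeps every row from books (the left table); where author_id has no match in authors, the author columns become NULL. Walk through each book:
  - book 1 (The Last Train): author_id=4 -> matches Jones
  - book 2 (Distant Shores): author_id=NULL, no match -> kept with NULL
  - book 3 (Northern Lights): author_id=NULL, no match -> kept with NULL
  - book 4 (Quiet Streets): author_id=3 -> matches Nelson
  - book 5 (Midnight Sun): author_id=2 -> matches Young
All 5 rows appear; 2 have NULL author.

SQL:
SELECT a.title, b.name AS author
FROM books a
LEFT JOIN authors b ON a.author_id = b.id

Result:
title           | author
----------------+-------
The Last Train  | Jones 
Distant Shores  | NULL  
Northern Lights | NULL  
Quiet Streets   | Nelson
Midnight Sun    | Young 


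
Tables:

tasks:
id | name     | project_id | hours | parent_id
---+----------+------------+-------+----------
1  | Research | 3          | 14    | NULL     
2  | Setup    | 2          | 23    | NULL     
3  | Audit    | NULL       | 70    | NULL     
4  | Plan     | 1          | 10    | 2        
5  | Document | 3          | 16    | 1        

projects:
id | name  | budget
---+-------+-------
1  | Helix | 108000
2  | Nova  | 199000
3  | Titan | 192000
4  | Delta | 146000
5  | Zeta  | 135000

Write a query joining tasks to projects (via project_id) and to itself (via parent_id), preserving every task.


Two LEFT JOINs from the same base table tasks: one to projects via project_id, one to tasks itself via parent_id. Both are LEFT so every task is preserved.
Match against projects:
  - task 1 (Research): project_id=3 -> matches Titan
  - task 2 (Setup): project_id=2 -> matches Nova
  - task 3 (Audit): project_id=NULL, no match -> kept with NULL
  - task 4 (Plan): project_id=1 -> matches Helix
  - task 5 (Document): project_id=3 -> matches Titan
Match against tasks (self):
  - task 1 (Research): parent_id=NULL -> NULL
  - task 2 (Setup): parent_id=NULL -> NULL
  - task 3 (Audit): parent_id=NULL -> NULL
  - task 4 (Plan): parent_id=2 -> Setup
  - task 5 (Document): parent_id=1 -> Research

SQL:
SELECT a.name, b.name AS project, c.name AS parent
FROM tasks a
LEFT JOIN projects b ON a.project_id = b.id
LEFT JOIN tasks c ON a.parent_id = c.id

Result:
name     | project | parent  
---------+---------+---------
Research | Titan   | NULL    
Setup    | Nova    | NULL    
Audit    | NULL    | NULL    
Plan     | Helix   | Setup   
Document | Titan   | Research


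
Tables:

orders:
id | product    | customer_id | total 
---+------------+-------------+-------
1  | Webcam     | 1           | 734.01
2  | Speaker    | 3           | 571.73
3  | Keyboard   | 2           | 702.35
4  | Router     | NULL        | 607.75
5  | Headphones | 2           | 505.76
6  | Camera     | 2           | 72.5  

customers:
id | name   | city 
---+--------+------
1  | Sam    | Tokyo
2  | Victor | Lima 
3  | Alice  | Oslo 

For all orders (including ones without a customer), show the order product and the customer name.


LEFT JOIN keeps every row from orders (the left table); where customer_id has no match in customers, the customer columns become NULL. Walk through each order:
  - order 1 (Webcam): customer_id=1 -> matches Sam
  - order 2 (Speaker): customer_id=3 -> matches Alice
  - order 3 (Keyboard): customer_id=2 -> matches Victor
  - order 4 (Router): customer_id=NULL, no match -> kept with NULL
  - order 5 (Headphones): customer_id=2 -> matches Victor
  - order 6 (Camera): customer_id=2 -> matches Victor
All 6 rows appear; 1 has NULL customer.

SQL:
SELECT a.product, b.name AS customer
FROM orders a
LEFT JOIN customers b ON a.customer_id = b.id

Result:
product    | customer
-----------+---------
Webcam     | Sam     
Speaker    | Alice   
Keyboard   | Victor  
Router     | NULL    
Headphones | Victor  
Camera     | Victor  


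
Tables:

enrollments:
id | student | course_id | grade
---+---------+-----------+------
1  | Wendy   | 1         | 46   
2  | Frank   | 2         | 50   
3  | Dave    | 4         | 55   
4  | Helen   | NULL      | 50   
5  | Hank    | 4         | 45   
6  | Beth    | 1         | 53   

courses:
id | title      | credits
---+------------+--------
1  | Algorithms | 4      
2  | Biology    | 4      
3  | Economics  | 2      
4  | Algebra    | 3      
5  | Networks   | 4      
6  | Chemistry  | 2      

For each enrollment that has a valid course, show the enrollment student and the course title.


INNER JOIN keeps only enrollments rows whose course_id matches an id in courses. Walk through each enrollment:
  - enrollment 1 (Wendy): course_id=1 -> matches Algorithms
  - enrollment 2 (Frank): course_id=2 -> matches Biology
  - enrollment 3 (Dave): course_id=4 -> matches Algebra
  - enrollment 4 (Helen): course_id=NULL, no match -> dropped
  - enrollment 5 (Hank): course_id=4 -> matches Algebra
  - enrollment 6 (Beth): course_id=1 -> matches Algorithms
So 1 of 6 rows is dropped.

SQL:
SELECT a.student, b.title AS course
FROM enrollments a
INNER JOIN courses b ON a.course_id = b.id

Result:
student | course    
--------+-----------
Wendy   | Algorithms
Frank   | Biology   
Dave    | Algebra   
Hank    | Algebra   
Beth    | Algorithms


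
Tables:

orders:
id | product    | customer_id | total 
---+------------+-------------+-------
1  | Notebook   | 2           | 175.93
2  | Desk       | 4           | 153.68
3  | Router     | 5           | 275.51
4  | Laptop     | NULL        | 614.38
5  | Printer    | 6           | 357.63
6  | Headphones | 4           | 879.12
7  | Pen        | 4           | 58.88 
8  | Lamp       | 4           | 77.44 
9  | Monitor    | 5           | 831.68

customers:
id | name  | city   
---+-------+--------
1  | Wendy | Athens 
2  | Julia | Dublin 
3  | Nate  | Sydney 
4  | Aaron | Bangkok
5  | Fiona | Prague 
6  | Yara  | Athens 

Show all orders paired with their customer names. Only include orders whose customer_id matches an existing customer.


INNER JOIN keeps only orders rows whose customer_id matches an id in customers. Walk through each order:
  - order 1 (Notebook): customer_id=2 -> matches Julia
  - order 2 (Desk): customer_id=4 -> matches Aaron
  - order 3 (Router): customer_id=5 -> matches Fiona
  - order 4 (Laptop): customer_id=NULL, no match -> dropped
  - order 5 (Printer): customer_id=6 -> matches Yara
  - order 6 (Headphones): customer_id=4 -> matches Aaron
  - order 7 (Pen): customer_id=4 -> matches Aaron
  - order 8 (Lamp): customer_id=4 -> matches Aaron
  - order 9 (Monitor): customer_id=5 -> matches Fiona
So 1 of 9 rows is dropped.

SQL:
SELECT a.product, b.name AS customer
FROM orders a
INNER JOIN customers b ON a.customer_id = b.id

Result:
product    | customer
-----------+---------
Notebook   | Julia   
Desk       | Aaron   
Router     | Fiona   
Printer    | Yara    
Headphones | Aaron   
Pen        | Aaron   
Lamp       | Aaron   
Monitor    | Fiona   


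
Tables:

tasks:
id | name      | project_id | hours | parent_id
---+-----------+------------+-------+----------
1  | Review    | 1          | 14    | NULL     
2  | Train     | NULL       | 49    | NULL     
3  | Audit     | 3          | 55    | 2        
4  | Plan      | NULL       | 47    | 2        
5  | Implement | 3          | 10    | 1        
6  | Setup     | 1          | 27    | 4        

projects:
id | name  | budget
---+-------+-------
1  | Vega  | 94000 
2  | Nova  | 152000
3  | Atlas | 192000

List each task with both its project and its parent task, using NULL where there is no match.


Two LEFT JOINs from the same base table tasks: one to projects via project_id, one to tasks itself via parent_id. Both are LEFT so every task is preserved.
Match against projects:
  - task 1 (Review): project_id=1 -> matches Vega
  - task 2 (Train): project_id=NULL, no match -> kept with NULL
  - task 3 (Audit): project_id=3 -> matches Atlas
  - task 4 (Plan): project_id=NULL, no match -> kept with NULL
  - task 5 (Implement): project_id=3 -> matches Atlas
  - task 6 (Setup): project_id=1 -> matches Vega
Match against tasks (self):
  - task 1 (Review): parent_id=NULL -> NULL
  - task 2 (Train): parent_id=NULL -> NULL
  - task 3 (Audit): parent_id=2 -> Train
  - task 4 (Plan): parent_id=2 -> Train
  - task 5 (Implement): parent_id=1 -> Review
  - task 6 (Setup): parent_id=4 -> Plan

SQL:
SELECT a.name, b.name AS project, c.name AS parent
FROM tasks a
LEFT JOIN projects b ON a.project_id = b.id
LEFT JOIN tasks c ON a.parent_id = c.id

Result:
name      | project | parent
----------+---------+-------
Review    | Vega    | NULL  
Train     | NULL    | NULL  
Audit     | Atlas   | Train 
Plan      | NULL    | Train 
Implement | Atlas   | Review
Setup     | Vega    | Plan  


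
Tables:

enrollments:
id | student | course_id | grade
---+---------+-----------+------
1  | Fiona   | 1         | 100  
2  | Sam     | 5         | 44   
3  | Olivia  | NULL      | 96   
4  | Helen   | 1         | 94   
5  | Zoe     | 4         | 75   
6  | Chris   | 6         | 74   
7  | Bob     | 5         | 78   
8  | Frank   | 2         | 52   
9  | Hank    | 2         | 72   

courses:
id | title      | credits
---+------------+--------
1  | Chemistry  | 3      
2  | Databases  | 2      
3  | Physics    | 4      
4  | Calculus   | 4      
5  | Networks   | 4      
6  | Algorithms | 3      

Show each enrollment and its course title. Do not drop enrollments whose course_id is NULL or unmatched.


LEFT JOIN keeps every row from enrollments (the left table); where course_id has no match in courses, the course columns become NULL. Walk through each enrollment:
  - enrollment 1 (Fiona): course_id=1 -> matches Chemistry
  - enrollment 2 (Sam): course_id=5 -> matches Networks
  - enrollment 3 (Olivia): course_id=NULL, no match -> kept with NULL
  - enrollment 4 (Helen): course_id=1 -> matches Chemistry
  - enrollment 5 (Zoe): course_id=4 -> matches Calculus
  - enrollment 6 (Chris): course_id=6 -> matches Algorithms
  - enrollment 7 (Bob): course_id=5 -> matches Networks
  - enrollment 8 (Frank): course_id=2 -> matches Databases
  - enrollment 9 (Hank): course_id=2 -> matches Databases
All 9 rows appear; 1 has NULL course.

SQL:
SELECT a.student, b.title AS course
FROM enrollments a
LEFT JOIN courses b ON a.course_id = b.id

Result:
student | course    
--------+-----------
Fiona   | Chemistry 
Sam     | Networks  
Olivia  | NULL      
Helen   | Chemistry 
Zoe     | Calculus  
Chris   | Algorithms
Bob     | Networks  
Frank   | Databases 
Hank    | Databases 


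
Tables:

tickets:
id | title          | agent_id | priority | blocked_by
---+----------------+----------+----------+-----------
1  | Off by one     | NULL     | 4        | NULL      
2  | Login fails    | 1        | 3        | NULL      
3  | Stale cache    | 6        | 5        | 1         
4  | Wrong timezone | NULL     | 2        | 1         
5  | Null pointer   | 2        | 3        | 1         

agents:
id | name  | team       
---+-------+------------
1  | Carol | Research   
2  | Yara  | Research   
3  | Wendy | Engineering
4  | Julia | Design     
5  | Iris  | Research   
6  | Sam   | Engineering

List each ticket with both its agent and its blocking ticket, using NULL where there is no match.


Two LEFT JOINs from the same base table tickets: one to agents via agent_id, one to tickets itself via blocked_by. Both are LEFT so every ticket is preserved.
Match against agents:
  - ticket 1 (Off by one): agent_id=NULL, no match -> kept with NULL
  - ticket 2 (Login fails): agent_id=1 -> matches Carol
  - ticket 3 (Stale cache): agent_id=6 -> matches Sam
  - ticket 4 (Wrong timezone): agent_id=NULL, no match -> kept with NULL
  - ticket 5 (Null pointer): agent_id=2 -> matches Yara
Match against tickets (self):
  - ticket 1 (Off by one): blocked_by=NULL -> NULL
  - ticket 2 (Login fails): blocked_by=NULL -> NULL
  - ticket 3 (Stale cache): blocked_by=1 -> Off by one
  - ticket 4 (Wrong timezone): blocked_by=1 -> Off by one
  - ticket 5 (Null pointer): blocked_by=1 -> Off by one

SQL:
SELECT a.title, b.name AS agent, c.title AS blocked_by
FROM tickets a
LEFT JOIN agents b ON a.agent_id = b.id
LEFT JOIN tickets c ON a.blocked_by = c.id

Result:
title          | agent | blocked_by
---------------+-------+-----------
Off by one     | NULL  | NULL      
Login fails    | Carol | NULL      
Stale cache    | Sam   | Off by one
Wrong timezone | NULL  | Off by one
Null pointer   | Yara  | Off by one


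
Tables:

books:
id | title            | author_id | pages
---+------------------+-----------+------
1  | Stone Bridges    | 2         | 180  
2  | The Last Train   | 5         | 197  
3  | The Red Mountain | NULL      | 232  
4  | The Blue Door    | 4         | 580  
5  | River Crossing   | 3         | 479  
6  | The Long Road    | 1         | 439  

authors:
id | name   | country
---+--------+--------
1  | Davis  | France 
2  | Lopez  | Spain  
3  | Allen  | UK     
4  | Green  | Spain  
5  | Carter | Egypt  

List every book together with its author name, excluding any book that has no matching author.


INNER JOIN keeps only books rows whose author_id matches an id in authors. Walk through each book:
  - book 1 (Stone Bridges): author_id=2 -> matches Lopez
  - book 2 (The Last Train): author_id=5 -> matches Carter
  - book 3 (The Red Mountain): author_id=NULL, no match -> dropped
  - book 4 (The Blue Door): author_id=4 -> matches Green
  - book 5 (River Crossing): author_id=3 -> matches Allen
  - book 6 (The Long Road): author_id=1 -> matches Davis
So 1 of 6 rows is dropped.

SQL:
SELECT a.title, b.name AS author
FROM books a
INNER JOIN authors b ON a.author_id = b.id

Result:
title          | author
---------------+-------
Stone Bridges  | Lopez 
The Last Train | Carter
The Blue Door  | Green 
River Crossing | Allen 
The Long Road  | Davis 


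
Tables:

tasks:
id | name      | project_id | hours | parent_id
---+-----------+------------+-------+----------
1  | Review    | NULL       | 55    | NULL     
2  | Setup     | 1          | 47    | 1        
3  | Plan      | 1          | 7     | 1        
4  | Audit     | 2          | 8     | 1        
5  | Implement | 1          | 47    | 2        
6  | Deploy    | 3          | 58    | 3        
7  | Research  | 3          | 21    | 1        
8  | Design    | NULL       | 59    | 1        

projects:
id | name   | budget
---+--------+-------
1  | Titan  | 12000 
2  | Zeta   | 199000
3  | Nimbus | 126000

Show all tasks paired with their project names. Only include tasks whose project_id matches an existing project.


INNER JOIN keeps only tasks rows whose project_id matches an id in projects. Walk through each task:
  - task 1 (Review): project_id=NULL, no match -> dropped
  - task 2 (Setup): project_id=1 -> matches Titan
  - task 3 (Plan): project_id=1 -> matches Titan
  - task 4 (Audit): project_id=2 -> matches Zeta
  - task 5 (Implement): project_id=1 -> matches Titan
  - task 6 (Deploy): project_id=3 -> matches Nimbus
  - task 7 (Research): project_id=3 -> matches Nimbus
  - task 8 (Design): project_id=NULL, no match -> dropped
So 2 of 8 rows are dropped.

SQL:
SELECT a.name, b.name AS project
FROM tasks a
INNER JOIN projects b ON a.project_id = b.id

Result:
name      | project
----------+--------
Setup     | Titan  
Plan      | Titan  
Audit     | Zeta   
Implement | Titan  
Deploy    | Nimbus 
Research  | Nimbus 


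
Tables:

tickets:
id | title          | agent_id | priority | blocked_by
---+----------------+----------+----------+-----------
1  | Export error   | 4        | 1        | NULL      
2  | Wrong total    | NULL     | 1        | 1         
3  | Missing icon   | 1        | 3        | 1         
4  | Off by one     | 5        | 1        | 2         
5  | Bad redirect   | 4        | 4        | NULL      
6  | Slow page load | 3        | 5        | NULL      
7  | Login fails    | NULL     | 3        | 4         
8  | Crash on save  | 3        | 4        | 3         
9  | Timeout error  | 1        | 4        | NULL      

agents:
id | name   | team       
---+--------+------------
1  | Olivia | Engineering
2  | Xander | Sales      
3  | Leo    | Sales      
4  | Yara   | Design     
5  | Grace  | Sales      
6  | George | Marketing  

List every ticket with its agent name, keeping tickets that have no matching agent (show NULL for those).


LEFT JOIN keeps every row from tickets (the left table); where agent_id has no match in agents, the agent columns become NULL. Walk through each ticket:
  - ticket 1 (Export error): agent_id=4 -> matches Yara
  - ticket 2 (Wrong total): agent_id=NULL, no match -> kept with NULL
  - ticket 3 (Missing icon): agent_id=1 -> matches Olivia
  - ticket 4 (Off by one): agent_id=5 -> matches Grace
  - ticket 5 (Bad redirect): agent_id=4 -> matches Yara
  - ticket 6 (Slow page load): agent_id=3 -> matches Leo
  - ticket 7 (Login fails): agent_id=NULL, no match -> kept with NULL
  - ticket 8 (Crash on save): agent_id=3 -> matches Leo
  - ticket 9 (Timeout error): agent_id=1 -> matches Olivia
All 9 rows appear; 2 have NULL agent.

SQL:
SELECT a.title, b.name AS agent
FROM tickets a
LEFT JOIN agents b ON a.agent_id = b.id

Result:
title          | agent 
---------------+-------
Export error   | Yara  
Wrong total    | NULL  
Missing icon   | Olivia
Off by one     | Grace 
Bad redirect   | Yara  
Slow page load | Leo   
Login fails    | NULL  
Crash on save  | Leo   
Timeout error  | Olivia


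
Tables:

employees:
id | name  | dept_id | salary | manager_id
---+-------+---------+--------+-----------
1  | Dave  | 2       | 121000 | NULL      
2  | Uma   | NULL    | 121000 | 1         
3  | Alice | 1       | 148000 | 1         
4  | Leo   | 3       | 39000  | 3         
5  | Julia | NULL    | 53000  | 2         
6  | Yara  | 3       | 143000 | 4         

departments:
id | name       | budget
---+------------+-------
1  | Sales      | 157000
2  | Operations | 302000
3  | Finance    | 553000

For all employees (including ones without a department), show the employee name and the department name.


LEFT JOIN keeps every row from employees (the left table); where dept_id has no match in departments, the department columns become NULL. Walk through each employee:
  - employee 1 (Dave): dept_id=2 -> matches Operations
  - employee 2 (Uma): dept_id=NULL, no match -> kept with NULL
  - employee 3 (Alice): dept_id=1 -> matches Sales
  - employee 4 (Leo): dept_id=3 -> matches Finance
  - employee 5 (Julia): dept_id=NULL, no match -> kept with NULL
  - employee 6 (Yara): dept_id=3 -> matches Finance
All 6 rows appear; 2 have NULL department.

SQL:
SELECT a.name, b.name AS department
FROM employees a
LEFT JOIN departments b ON a.dept_id = b.id

Result:
name  | department
------+-----------
Dave  | Operations
Uma   | NULL      
Alice | Sales     
Leo   | Finance   
Julia | NULL      
Yara  | Finance   


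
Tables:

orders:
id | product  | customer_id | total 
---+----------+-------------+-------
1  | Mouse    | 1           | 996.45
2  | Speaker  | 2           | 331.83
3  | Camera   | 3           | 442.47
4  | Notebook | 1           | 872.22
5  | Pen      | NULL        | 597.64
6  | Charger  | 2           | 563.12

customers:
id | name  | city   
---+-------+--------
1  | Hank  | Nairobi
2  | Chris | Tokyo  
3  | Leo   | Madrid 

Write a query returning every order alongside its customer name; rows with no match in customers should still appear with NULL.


LEFT JOIN keeps every row from orders (the left table); where customer_id has no match in customers, the customer columns become NULL. Walk through each order:
  - order 1 (Mouse): customer_id=1 -> matches Hank
  - order 2 (Speaker): customer_id=2 -> matches Chris
  - order 3 (Camera): customer_id=3 -> matches Leo
  - order 4 (Notebook): customer_id=1 -> matches Hank
  - order 5 (Pen): customer_id=NULL, no match -> kept with NULL
  - order 6 (Charger): customer_id=2 -> matches Chris
All 6 rows appear; 1 has NULL customer.

SQL:
SELECT a.product, b.name AS customer
FROM orders a
LEFT JOIN customers b ON a.customer_id = b.id

Result:
product  | customer
---------+---------
Mouse    | Hank    
Speaker  | Chris   
Camera   | Leo     
Notebook | Hank    
Pen      | NULL    
Charger  | Chris   


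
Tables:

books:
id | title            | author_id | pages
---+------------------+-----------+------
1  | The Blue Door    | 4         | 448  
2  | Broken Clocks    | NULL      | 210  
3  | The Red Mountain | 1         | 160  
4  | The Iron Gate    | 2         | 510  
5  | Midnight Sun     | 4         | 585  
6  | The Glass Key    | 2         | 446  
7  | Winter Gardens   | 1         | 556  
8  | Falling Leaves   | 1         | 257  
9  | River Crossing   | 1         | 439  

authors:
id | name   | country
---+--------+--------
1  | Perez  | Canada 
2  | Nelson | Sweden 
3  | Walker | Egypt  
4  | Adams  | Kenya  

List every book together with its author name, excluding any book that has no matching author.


INNER JOIN keeps only books rows whose author_id matches an id in authors. Walk through each book:
  - book 1 (The Blue Door): author_id=4 -> matches Adams
  - book 2 (Broken Clocks): author_id=NULL, no match -> dropped
  - book 3 (The Red Mountain): author_id=1 -> matches Perez
  - book 4 (The Iron Gate): author_id=2 -> matches Nelson
  - book 5 (Midnight Sun): author_id=4 -> matches Adams
  - book 6 (The Glass Key): author_id=2 -> matches Nelson
  - book 7 (Winter Gardens): author_id=1 -> matches Perez
  - book 8 (Falling Leaves): author_id=1 -> matches Perez
  - book 9 (River Crossing): author_id=1 -> matches Perez
So 1 of 9 rows is dropped.

SQL:
SELECT a.title, b.name AS author
FROM books a
INNER JOIN authors b ON a.author_id = b.id

Result:
title            | author
-----------------+-------
The Blue Door    | Adams 
The Red Mountain | Perez 
The Iron Gate    | Nelson
Midnight Sun     | Adams 
The Glass Key    | Nelson
Winter Gardens   | Perez 
Falling Leaves   | Perez 
River Crossing   | Perez 


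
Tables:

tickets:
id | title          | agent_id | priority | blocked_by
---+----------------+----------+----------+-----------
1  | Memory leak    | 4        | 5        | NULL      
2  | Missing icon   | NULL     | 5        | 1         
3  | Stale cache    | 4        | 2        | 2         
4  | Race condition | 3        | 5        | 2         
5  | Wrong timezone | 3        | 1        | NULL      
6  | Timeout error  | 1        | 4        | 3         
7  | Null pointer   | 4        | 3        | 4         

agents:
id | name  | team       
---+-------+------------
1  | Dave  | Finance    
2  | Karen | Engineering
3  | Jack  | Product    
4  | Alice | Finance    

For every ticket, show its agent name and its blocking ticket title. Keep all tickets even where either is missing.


Two LEFT JOINs from the same base table tickets: one to agents via agent_id, one to tickets itself via blocked_by. Both are LEFT so every ticket is preserved.
Match against agents:
  - ticket 1 (Memory leak): agent_id=4 -> matches Alice
  - ticket 2 (Missing icon): agent_id=NULL, no match -> kept with NULL
  - ticket 3 (Stale cache): agent_id=4 -> matches Alice
  - ticket 4 (Race condition): agent_id=3 -> matches Jack
  - ticket 5 (Wrong timezone): agent_id=3 -> matches Jack
  - ticket 6 (Timeout error): agent_id=1 -> matches Dave
  - ticket 7 (Null pointer): agent_id=4 -> matches Alice
Match against tickets (self):
  - ticket 1 (Memory leak): blocked_by=NULL -> NULL
  - ticket 2 (Missing icon): blocked_by=1 -> Memory leak
  - ticket 3 (Stale cache): blocked_by=2 -> Missing icon
  - ticket 4 (Race condition): blocked_by=2 -> Missing icon
  - ticket 5 (Wrong timezone): blocked_by=NULL -> NULL
  - ticket 6 (Timeout error): blocked_by=3 -> Stale cache
  - ticket 7 (Null pointer): blocked_by=4 -> Race condition

SQL:
SELECT a.title, b.name AS agent, c.title AS blocked_by
FROM tickets a
LEFT JOIN agents b ON a.agent_id = b.id
LEFT JOIN tickets c ON a.blocked_by = c.id

Result:
title          | agent | blocked_by    
---------------+-------+---------------
Memory leak    | Alice | NULL          
Missing icon   | NULL  | Memory leak   
Stale cache    | Alice | Missing icon  
Race condition | Jack  | Missing icon  
Wrong timezone | Jack  | NULL          
Timeout error  | Dave  | Stale cache   
Null pointer   | Alice | Race condition
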